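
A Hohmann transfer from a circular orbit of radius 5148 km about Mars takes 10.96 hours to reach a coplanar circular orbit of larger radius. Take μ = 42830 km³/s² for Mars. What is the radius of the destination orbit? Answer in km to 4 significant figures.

Transfer time t = 10.96 hours = 39456 s, and t = π√(a_t³/μ).
So a_t = (μ t²/π²)^(1/3) = (42830 × (39456)² / π²)^(1/3) = 18904 km.
Since a_t = (r₁ + r₂)/2, r₂ = 2a_t − r₁ = 2×18904 − 5148 = 32660 km.

r₂ = 32660 km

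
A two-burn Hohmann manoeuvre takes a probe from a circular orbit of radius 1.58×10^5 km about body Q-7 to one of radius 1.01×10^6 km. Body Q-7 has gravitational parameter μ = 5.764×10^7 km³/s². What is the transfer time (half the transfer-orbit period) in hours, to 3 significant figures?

The Hohmann ellipse has a_t = (r₁ + r₂)/2 = 5.840×10^5 km.
By Kepler's third law the transfer-orbit period is T = 2π√(a_t³/μ), so t = T/2 = 1.847×10^5 s.
Converting: 1.847×10^5 s ÷ 3600 s/hour = 51.3 hours.

t = 51.3 hours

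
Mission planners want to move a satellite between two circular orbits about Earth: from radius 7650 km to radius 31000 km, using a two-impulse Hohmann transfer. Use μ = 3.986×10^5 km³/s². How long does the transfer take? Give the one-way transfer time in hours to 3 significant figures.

t = 3.71 hours

The Hohmann ellipse has a_t = (r₁ + r₂)/2 = 19325 km.
Transfer time t = π√(a_t³/μ) = π√((19325)³ / 3.986×10^5) = 13370 s.
Converting: 13370 s ÷ 3600 s/hour = 3.71 hours.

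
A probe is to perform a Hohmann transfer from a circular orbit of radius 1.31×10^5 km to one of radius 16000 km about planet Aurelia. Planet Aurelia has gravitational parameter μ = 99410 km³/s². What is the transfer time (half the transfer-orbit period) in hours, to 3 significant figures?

t = 55.2 hours

Transfer-ellipse semi-major axis a_t = (r₁ + r₂)/2 = (1.310×10^5 + 16000)/2 = 73500 km.
Half the transfer-orbit period gives t = π√(a_t³/μ) = 1.9855×10^5 s.
Converting: 1.9855×10^5 s ÷ 3600 s/hour = 55.2 hours.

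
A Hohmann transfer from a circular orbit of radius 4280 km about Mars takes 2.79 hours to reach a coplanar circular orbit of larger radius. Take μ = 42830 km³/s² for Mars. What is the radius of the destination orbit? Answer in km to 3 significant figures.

Transfer time t = 2.79 hours = 10044 s, and t = π√(a_t³/μ).
So a_t = (μ t²/π²)^(1/3) = (42830 × (10044)² / π²)^(1/3) = 7593.1 km.
Since a_t = (r₁ + r₂)/2, r₂ = 2a_t − r₁ = 2×7593.1 − 4280 = 10906.2 km.

r₂ = 10900 km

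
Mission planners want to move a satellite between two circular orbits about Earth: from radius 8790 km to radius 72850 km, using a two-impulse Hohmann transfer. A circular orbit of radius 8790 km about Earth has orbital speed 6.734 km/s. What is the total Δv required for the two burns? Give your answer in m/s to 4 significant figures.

Δv = 3516 m/s

From the circular-orbit relation v² = μ/r at r = 8790 km: μ = v²r = (6.734)² × 8790 = 3.98598×10^5 km³/s².
The Hohmann ellipse has a_t = (r₁ + r₂)/2 = 40820 km.
At r₁ the circular-orbit speed is v₁ = √(μ/r₁) = 6.734 km/s.
Transfer-orbit speed at r₁ (v² = μ(2/r − 1/a)): v_p = √[μ(2/r₁ − 1/a_t)] = 8.996 km/s.
First burn Δv₁ = |v_p − v₁| = 2.262 km/s.
Circular speed at r₂: v₂ = √(μ/r₂) = 2.339 km/s.
Transfer-orbit speed at r₂: v_a = √[μ(2/r₂ − 1/a_t)] = 1.085 km/s.
Second burn Δv₂ = |v₂ − v_a| = 1.254 km/s.
Total Δv = Δv₁ + Δv₂ = 3.516 km/s.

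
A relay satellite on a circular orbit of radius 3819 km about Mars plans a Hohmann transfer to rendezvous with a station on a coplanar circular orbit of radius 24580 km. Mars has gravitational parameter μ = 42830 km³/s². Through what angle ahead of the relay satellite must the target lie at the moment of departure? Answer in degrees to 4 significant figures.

φ = 101.0°

The Hohmann ellipse has a_t = (r₁ + r₂)/2 = 14199.5 km.
Transfer time t = π√(a_t³/μ) = 25685 s.
The target's mean motion on its circular orbit is ω₂ = √(μ/r₂³) = 5.3703×10^-5 rad/s.
Angle swept by the target during transfer: ω₂·t = 1.3794 rad = 79.03°.
Arrival is 180° from departure on the ellipse, so φ = 180° − 79.03° = 101.0°.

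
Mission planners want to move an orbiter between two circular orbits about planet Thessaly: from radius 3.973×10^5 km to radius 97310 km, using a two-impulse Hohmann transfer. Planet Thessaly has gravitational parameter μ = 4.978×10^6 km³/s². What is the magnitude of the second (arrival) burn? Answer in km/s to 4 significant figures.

Semi-major axis of the transfer orbit: a_t = (3.973×10^5 + 97310)/2 = 2.47305×10^5 km.
Circular speed at r = 97310 km: v_c = √(μ/r) = 7.152 km/s.
Transfer-orbit speed at the same r (vis-viva, a = a_t): v_t = √[μ(2/r − 1/a_t)] = 9.065 km/s.
Δv₂ = |v_t − v_c| = |9.065 − 7.152| = 1.913 km/s.

Δv₂ = 1.913 km/s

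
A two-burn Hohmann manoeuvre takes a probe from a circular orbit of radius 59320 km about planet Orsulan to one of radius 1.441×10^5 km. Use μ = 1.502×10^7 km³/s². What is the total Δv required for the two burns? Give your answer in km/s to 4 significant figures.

Δv = 5.440 km/s

Semi-major axis of the transfer orbit: a_t = (59320 + 1.441×10^5)/2 = 1.0171×10^5 km.
Circular speed at r₁: v₁ = √(μ/r₁) = √(1.502×10^7/59320) = 15.9124 km/s.
On the transfer ellipse at r₁, vis-viva equation gives v_p = √[μ(2/r₁ − 1/a_t)] = 18.9402 km/s.
First burn Δv₁ = |v_p − v₁| = 3.0278 km/s.
At r₂, v₂ = √(μ/r₂) = 10.2095 km/s.
Transfer-orbit speed at r₂: v_a = √[μ(2/r₂ − 1/a_t)] = 7.79690 km/s.
Second burn Δv₂ = |v₂ − v_a| = 2.4126 km/s.
Total Δv = Δv₁ + Δv₂ = 5.440 km/s.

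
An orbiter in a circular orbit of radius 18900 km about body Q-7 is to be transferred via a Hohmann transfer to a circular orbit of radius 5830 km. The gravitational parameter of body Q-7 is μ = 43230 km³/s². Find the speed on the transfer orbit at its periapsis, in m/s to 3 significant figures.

v = 3370 m/s

Transfer-ellipse semi-major axis a_t = (r₁ + r₂)/2 = (18900 + 5830)/2 = 12365 km.
At periapsis, r = 5830 km.
Vis-viva: v = √[μ(2/r − 1/a_t)] = √[43230 × (2/5830 − 1/12365)] = 3.367 km/s.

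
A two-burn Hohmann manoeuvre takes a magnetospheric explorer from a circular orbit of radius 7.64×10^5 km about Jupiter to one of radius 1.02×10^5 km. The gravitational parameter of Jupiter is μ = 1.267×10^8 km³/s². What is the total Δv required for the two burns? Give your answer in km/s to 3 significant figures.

Δv = 18.2 km/s

The Hohmann ellipse has a_t = (r₁ + r₂)/2 = 4.330×10^5 km.
Circular speed at r₁: v₁ = √(μ/r₁) = √(1.267×10^8/7.640×10^5) = 12.878 km/s.
On the transfer ellipse at r₁, vis-viva gives v_a = √[μ(2/r₁ − 1/a_t)] = 6.2503 km/s.
First burn Δv₁ = |v_a − v₁| = 6.628 km/s.
At r₂, v₂ = √(μ/r₂) = 35.244 km/s.
Transfer-orbit speed at r₂: v_p = √[μ(2/r₂ − 1/a_t)] = 46.816 km/s.
Second burn Δv₂ = |v₂ − v_p| = 11.57 km/s.
Δv = Δv₁ + Δv₂ = 6.628 + 11.57 = 18.20 km/s.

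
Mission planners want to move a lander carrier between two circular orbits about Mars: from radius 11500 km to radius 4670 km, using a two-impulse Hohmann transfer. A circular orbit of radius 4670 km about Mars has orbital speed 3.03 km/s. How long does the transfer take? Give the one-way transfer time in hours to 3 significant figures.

From the circular-orbit relation v² = μ/r at r = 4670 km: μ = v²r = (3.03)² × 4670 = 42874.8 km³/s².
Transfer-ellipse semi-major axis a_t = (r₁ + r₂)/2 = (11500 + 4670)/2 = 8085 km.
Transfer time t = π√(a_t³/μ) = π√((8085)³ / 42874.8) = 11030 s.
Converting: 11030 s ÷ 3600 s/hour = 3.06 hours.

t = 3.06 hours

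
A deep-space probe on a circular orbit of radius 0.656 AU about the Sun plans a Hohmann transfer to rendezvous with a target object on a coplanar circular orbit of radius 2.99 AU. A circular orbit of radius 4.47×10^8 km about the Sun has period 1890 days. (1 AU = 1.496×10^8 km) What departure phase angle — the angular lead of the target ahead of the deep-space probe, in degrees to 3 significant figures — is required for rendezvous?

From Kepler's third law T² = 4π²r³/μ at r = 4.47×10^8 km, T = 1890 days = 1890 × 86400 s = 1.63296×10^8 s: μ = 4π²r³/T² = 1.32230×10^11 km³/s².
In km: r₁ = 0.656 × 1.496×10^8 = 9.81376×10^7 km; r₂ = 2.99 × 1.496×10^8 = 4.47304×10^8 km.
Semi-major axis of the transfer orbit: a_t = (9.81376×10^7 + 4.47304×10^8)/2 = 2.727208×10^8 km.
Transfer time t = π√(a_t³/μ) = 3.8910×10^7 s.
Target angular speed ω₂ = √(μ/r₂³) = 3.8438×10^-8 rad/s.
Angle swept by the target during transfer: ω₂·t = 1.4956 rad = 85.69°.
The deep-space probe traverses 180° on the transfer ellipse, so the target must lead by 180° − 85.69° = 94.3°.

φ = 94.3°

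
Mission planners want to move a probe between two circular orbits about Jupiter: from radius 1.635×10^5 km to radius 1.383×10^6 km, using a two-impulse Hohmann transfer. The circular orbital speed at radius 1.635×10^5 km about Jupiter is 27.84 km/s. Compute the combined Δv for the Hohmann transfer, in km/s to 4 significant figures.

From the circular-orbit relation v² = μ/r at r = 1.635×10^5 km: μ = v²r = (27.84)² × 1.635×10^5 = 1.26723×10^8 km³/s².
Semi-major axis of the transfer orbit: a_t = (1.635×10^5 + 1.383×10^6)/2 = 7.7325×10^5 km.
Circular speed at r₁: v₁ = √(μ/r₁) = √(1.26723×10^8/1.635×10^5) = 27.840 km/s.
On the transfer ellipse at r₁, vis-viva gives v_p = √[μ(2/r₁ − 1/a_t)] = 37.232 km/s.
First burn Δv₁ = |v_p − v₁| = 9.392 km/s.
At r₂, v₂ = √(μ/r₂) = 9.5723 km/s.
Transfer-orbit speed at r₂: v_a = √[μ(2/r₂ − 1/a_t)] = 4.4017 km/s.
Second burn Δv₂ = |v₂ − v_a| = 5.171 km/s.
Total Δv = Δv₁ + Δv₂ = 14.56 km/s.

Δv = 14.56 km/s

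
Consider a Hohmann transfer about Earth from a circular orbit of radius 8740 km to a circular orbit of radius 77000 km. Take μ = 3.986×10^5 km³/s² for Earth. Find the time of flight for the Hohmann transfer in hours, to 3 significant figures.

t = 12.3 hours

The Hohmann ellipse has a_t = (r₁ + r₂)/2 = 42870 km.
By Kepler's third law the transfer-orbit period is T = 2π√(a_t³/μ), so t = T/2 = 44170 s.
Converting: 44170 s ÷ 3600 s/hour = 12.3 hours.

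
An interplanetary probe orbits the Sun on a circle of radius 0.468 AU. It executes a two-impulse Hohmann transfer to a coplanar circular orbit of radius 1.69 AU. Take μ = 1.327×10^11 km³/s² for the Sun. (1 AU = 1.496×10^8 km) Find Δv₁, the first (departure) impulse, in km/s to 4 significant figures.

In km: r₁ = 0.468 × 1.496×10^8 = 7.00128×10^7 km; r₂ = 1.69 × 1.496×10^8 = 2.52824×10^8 km.
The Hohmann ellipse has a_t = (r₁ + r₂)/2 = 1.614184×10^8 km.
On the circular orbit at r = 7.00128×10^7 km, v_c = √(μ/r) = 43.54 km/s.
Vis-viva on the transfer ellipse at r = 7.00128×10^7 km gives v_t = √[μ(2/r − 1/a_t)] = 54.49 km/s.
Δv₁ = |v_t − v_c| = |54.49 − 43.54| = 10.95 km/s.

Δv₁ = 10.95 km/s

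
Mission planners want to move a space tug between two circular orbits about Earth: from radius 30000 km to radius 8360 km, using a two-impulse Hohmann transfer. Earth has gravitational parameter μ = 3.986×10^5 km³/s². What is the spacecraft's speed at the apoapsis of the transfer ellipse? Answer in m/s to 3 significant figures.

Semi-major axis of the transfer orbit: a_t = (30000 + 8360)/2 = 19180 km.
The apoapsis of the transfer ellipse is at r = 30000 km.
Applying v² = μ(2/r − 1/a_t): v = 2.407 km/s.

v = 2410 m/s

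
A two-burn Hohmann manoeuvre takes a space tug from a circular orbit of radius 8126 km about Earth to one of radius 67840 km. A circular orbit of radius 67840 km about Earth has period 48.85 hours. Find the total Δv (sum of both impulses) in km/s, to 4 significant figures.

From Kepler's third law T² = 4π²r³/μ at r = 67840 km, T = 48.85 hours = 48.85 × 3600 s = 1.7586×10^5 s: μ = 4π²r³/T² = 3.98550×10^5 km³/s².
The Hohmann ellipse has a_t = (r₁ + r₂)/2 = 37983 km.
Circular speed at r₁: v₁ = √(μ/r₁) = √(3.98550×10^5/8126) = 7.003 km/s.
Transfer-orbit speed at r₁ (v² = μ(2/r − 1/a)): v_p = √[μ(2/r₁ − 1/a_t)] = 9.359 km/s.
First burn Δv₁ = |v_p − v₁| = 2.356 km/s.
At r₂, v₂ = √(μ/r₂) = 2.424 km/s.
Transfer-orbit speed at r₂: v_a = √[μ(2/r₂ − 1/a_t)] = 1.121 km/s.
Second burn Δv₂ = |v₂ − v_a| = 1.303 km/s.
Total Δv = Δv₁ + Δv₂ = 3.659 km/s.

Δv = 3.659 km/s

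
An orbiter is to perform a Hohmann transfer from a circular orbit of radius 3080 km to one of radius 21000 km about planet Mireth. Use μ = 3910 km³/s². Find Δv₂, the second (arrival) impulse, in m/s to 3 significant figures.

Semi-major axis of the transfer orbit: a_t = (3080 + 21000)/2 = 12040 km.
Circular speed at r = 21000 km: v_c = √(μ/r) = 0.4315 km/s.
Transfer-orbit speed at the same r (vis-viva, a = a_t): v_t = √[μ(2/r − 1/a_t)] = 0.2182 km/s.
Δv₂ = |v_t − v_c| = |0.2182 − 0.4315| = 0.2133 km/s.

Δv₂ = 213 m/s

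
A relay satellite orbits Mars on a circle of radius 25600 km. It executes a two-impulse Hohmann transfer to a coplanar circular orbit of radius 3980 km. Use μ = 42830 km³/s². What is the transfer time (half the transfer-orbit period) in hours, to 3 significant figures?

t = 7.58 hours

Semi-major axis of the transfer orbit: a_t = (25600 + 3980)/2 = 14790 km.
Transfer time t = π√(a_t³/μ) = π√((14790)³ / 42830) = 27300 s.
Converting: 27300 s ÷ 3600 s/hour = 7.58 hours.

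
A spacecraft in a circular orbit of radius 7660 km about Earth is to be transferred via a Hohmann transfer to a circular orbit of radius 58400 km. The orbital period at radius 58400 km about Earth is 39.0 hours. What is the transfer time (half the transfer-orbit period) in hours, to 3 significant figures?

From Kepler's third law T² = 4π²r³/μ at r = 58400 km, T = 39.0 hours = 39.0 × 3600 s = 1.404×10^5 s: μ = 4π²r³/T² = 3.98900×10^5 km³/s².
Transfer-ellipse semi-major axis a_t = (r₁ + r₂)/2 = (7660 + 58400)/2 = 33030 km.
By Kepler's third law the transfer-orbit period is T = 2π√(a_t³/μ), so t = T/2 = 29860 s.
Converting: 29860 s ÷ 3600 s/hour = 8.29 hours.

t = 8.29 hours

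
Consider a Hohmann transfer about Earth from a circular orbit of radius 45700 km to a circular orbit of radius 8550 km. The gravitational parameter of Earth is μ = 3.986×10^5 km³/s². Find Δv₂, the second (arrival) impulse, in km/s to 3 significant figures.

Δv₂ = 2.03 km/s

Transfer-ellipse semi-major axis a_t = (r₁ + r₂)/2 = (45700 + 8550)/2 = 27125 km.
On the circular orbit at r = 8550 km, v_c = √(μ/r) = 6.828 km/s.
Vis-viva on the transfer ellipse at r = 8550 km gives v_t = √[μ(2/r − 1/a_t)] = 8.863 km/s.
Δv₂ = |v_t − v_c| = |8.863 − 6.828| = 2.035 km/s.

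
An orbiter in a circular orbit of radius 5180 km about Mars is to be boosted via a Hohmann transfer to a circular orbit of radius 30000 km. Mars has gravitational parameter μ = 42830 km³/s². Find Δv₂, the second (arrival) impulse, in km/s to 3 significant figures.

The Hohmann ellipse has a_t = (r₁ + r₂)/2 = 17590 km.
Circular speed at r = 30000 km: v_c = √(μ/r) = 1.19485 km/s.
Transfer-orbit speed at the same r (vis-viva, a = a_t): v_t = √[μ(2/r − 1/a_t)] = 0.648404 km/s.
Δv₂ = |v_t − v_c| = |0.648404 − 1.19485| = 0.5464 km/s.

Δv₂ = 0.546 km/s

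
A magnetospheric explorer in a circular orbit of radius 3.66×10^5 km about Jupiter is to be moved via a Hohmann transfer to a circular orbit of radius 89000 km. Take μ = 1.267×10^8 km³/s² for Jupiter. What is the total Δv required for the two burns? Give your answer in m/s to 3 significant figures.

Semi-major axis of the transfer orbit: a_t = (3.660×10^5 + 89000)/2 = 2.275×10^5 km.
At r₁ the circular-orbit speed is v₁ = √(μ/r₁) = 18.6058 km/s.
Transfer-orbit speed at r₁ (vis-viva equation): v_a = √[μ(2/r₁ − 1/a_t)] = 11.6373 km/s.
First burn Δv₁ = |v_a − v₁| = 6.9685 km/s.
Circular speed at r₂: v₂ = √(μ/r₂) = 37.731 km/s.
Transfer-orbit speed at r₂: v_p = √[μ(2/r₂ − 1/a_t)] = 47.857 km/s.
Second burn Δv₂ = |v₂ − v_p| = 10.126 km/s.
Δv = Δv₁ + Δv₂ = 6.9685 + 10.126 = 17.09 km/s.

Δv = 17100 m/s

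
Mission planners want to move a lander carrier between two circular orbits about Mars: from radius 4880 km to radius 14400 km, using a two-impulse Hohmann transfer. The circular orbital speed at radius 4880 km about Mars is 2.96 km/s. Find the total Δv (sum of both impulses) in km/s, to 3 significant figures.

Δv = 1.15 km/s

From the circular-orbit relation v² = μ/r at r = 4880 km: μ = v²r = (2.96)² × 4880 = 42756.6 km³/s².
The Hohmann ellipse has a_t = (r₁ + r₂)/2 = 9640 km.
At r₁ the circular-orbit speed is v₁ = √(μ/r₁) = 2.9600 km/s.
On the transfer ellipse at r₁, vis-viva equation gives v_p = √[μ(2/r₁ − 1/a_t)] = 3.6177 km/s.
First burn Δv₁ = |v_p − v₁| = 0.6577 km/s.
Circular speed at r₂: v₂ = √(μ/r₂) = 1.7231 km/s.
Transfer-orbit speed at r₂: v_a = √[μ(2/r₂ − 1/a_t)] = 1.2260 km/s.
Second burn Δv₂ = |v₂ − v_a| = 0.4971 km/s.
Total Δv = Δv₁ + Δv₂ = 1.155 km/s.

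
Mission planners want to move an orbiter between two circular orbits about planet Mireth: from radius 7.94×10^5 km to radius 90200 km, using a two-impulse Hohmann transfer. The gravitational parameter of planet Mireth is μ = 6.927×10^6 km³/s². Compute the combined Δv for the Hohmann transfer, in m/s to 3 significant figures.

The Hohmann ellipse has a_t = (r₁ + r₂)/2 = 4.421×10^5 km.
Circular speed at r₁: v₁ = √(μ/r₁) = √(6.927×10^6/7.940×10^5) = 2.9537 km/s.
Transfer-orbit speed at r₁ (v² = μ(2/r − 1/a)): v_a = √[μ(2/r₁ − 1/a_t)] = 1.3342 km/s.
First burn Δv₁ = |v_a − v₁| = 1.6195 km/s.
Circular speed at r₂: v₂ = √(μ/r₂) = 8.76333 km/s.
Transfer-orbit speed at r₂: v_p = √[μ(2/r₂ − 1/a_t)] = 11.7441 km/s.
Second burn Δv₂ = |v₂ − v_p| = 2.9808 km/s.
Δv = Δv₁ + Δv₂ = 1.6195 + 2.9808 = 4.600 km/s.

Δv = 4600 m/s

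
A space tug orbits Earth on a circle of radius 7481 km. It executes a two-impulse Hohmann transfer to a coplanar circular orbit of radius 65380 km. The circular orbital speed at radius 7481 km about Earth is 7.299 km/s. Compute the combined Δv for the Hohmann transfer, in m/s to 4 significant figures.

Δv = 3829 m/s

From the circular-orbit relation v² = μ/r at r = 7481 km: μ = v²r = (7.299)² × 7481 = 3.98553×10^5 km³/s².
Transfer-ellipse semi-major axis a_t = (r₁ + r₂)/2 = (7481 + 65380)/2 = 36430.5 km.
At r₁ the circular-orbit speed is v₁ = √(μ/r₁) = 7.299 km/s.
On the transfer ellipse at r₁, vis-viva equation gives v_p = √[μ(2/r₁ − 1/a_t)] = 9.778 km/s.
First burn Δv₁ = |v_p − v₁| = 2.479 km/s.
At r₂, v₂ = √(μ/r₂) = 2.469 km/s.
Transfer-orbit speed at r₂: v_a = √[μ(2/r₂ − 1/a_t)] = 1.119 km/s.
Second burn Δv₂ = |v₂ − v_a| = 1.350 km/s.
Δv = Δv₁ + Δv₂ = 2.479 + 1.350 = 3.829 km/s.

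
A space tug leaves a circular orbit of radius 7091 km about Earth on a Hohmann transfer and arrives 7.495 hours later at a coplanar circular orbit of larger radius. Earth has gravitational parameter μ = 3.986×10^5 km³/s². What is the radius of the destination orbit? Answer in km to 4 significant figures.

r₂ = 54640 km

Transfer time t = 7.495 hours = 26982 s, and t = π√(a_t³/μ).
So a_t = (μ t²/π²)^(1/3) = (3.986×10^5 × (26982)² / π²)^(1/3) = 30865 km.
Since a_t = (r₁ + r₂)/2, r₂ = 2a_t − r₁ = 2×30865 − 7091 = 54639 km.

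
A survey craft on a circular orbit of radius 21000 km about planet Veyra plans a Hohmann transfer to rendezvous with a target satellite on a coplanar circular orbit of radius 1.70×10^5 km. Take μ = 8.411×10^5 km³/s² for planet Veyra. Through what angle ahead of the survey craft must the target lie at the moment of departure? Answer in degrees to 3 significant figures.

Transfer-ellipse semi-major axis a_t = (r₁ + r₂)/2 = (21000 + 1.700×10^5)/2 = 95500 km.
The half-period of the transfer ellipse is t = π√(a_t³/μ) = 1.0110×10^5 s.
The target's mean motion on its circular orbit is ω₂ = √(μ/r₂³) = 1.3084×10^-5 rad/s.
Angle swept by the target during transfer: ω₂·t = 1.3228 rad = 75.79°.
The survey craft traverses 180° on the transfer ellipse, so the target must lead by 180° − 75.79° = 104°.

φ = 104°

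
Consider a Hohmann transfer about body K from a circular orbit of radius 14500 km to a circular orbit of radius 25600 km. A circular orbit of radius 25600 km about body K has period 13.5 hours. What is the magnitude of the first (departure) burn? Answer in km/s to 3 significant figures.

Δv₁ = 0.572 km/s

From Kepler's third law T² = 4π²r³/μ at r = 25600 km, T = 13.5 hours = 13.5 × 3600 s = 48600 s: μ = 4π²r³/T² = 2.80419×10^5 km³/s².
The Hohmann ellipse has a_t = (r₁ + r₂)/2 = 20050 km.
Circular speed at r = 14500 km: v_c = √(μ/r) = 4.39764 km/s.
Vis-viva on the transfer ellipse at r = 14500 km gives v_t = √[μ(2/r − 1/a_t)] = 4.96915 km/s.
Δv₁ = |v_t − v_c| = |4.96915 − 4.39764| = 0.5715 km/s.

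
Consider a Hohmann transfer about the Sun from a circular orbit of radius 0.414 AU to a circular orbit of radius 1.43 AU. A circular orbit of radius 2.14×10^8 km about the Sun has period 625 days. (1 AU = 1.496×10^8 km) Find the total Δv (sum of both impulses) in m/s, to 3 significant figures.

Δv = 19600 m/s

From Kepler's third law T² = 4π²r³/μ at r = 2.14×10^8 km, T = 625 days = 625 × 86400 s = 5.400×10^7 s: μ = 4π²r³/T² = 1.32682×10^11 km³/s².
In km: r₁ = 0.414 × 1.496×10^8 = 6.19344×10^7 km; r₂ = 1.43 × 1.496×10^8 = 2.13928×10^8 km.
The Hohmann ellipse has a_t = (r₁ + r₂)/2 = 1.379312×10^8 km.
At r₁ the circular-orbit speed is v₁ = √(μ/r₁) = 46.285 km/s.
Transfer-orbit speed at r₁ (vis-viva): v_p = √[μ(2/r₁ − 1/a_t)] = 57.643 km/s.
First burn Δv₁ = |v_p − v₁| = 11.358 km/s.
Circular speed at r₂: v₂ = √(μ/r₂) = 24.9042 km/s.
Transfer-orbit speed at r₂: v_a = √[μ(2/r₂ − 1/a_t)] = 16.6881 km/s.
Second burn Δv₂ = |v₂ − v_a| = 8.2161 km/s.
Δv = Δv₁ + Δv₂ = 11.358 + 8.2161 = 19.57 km/s.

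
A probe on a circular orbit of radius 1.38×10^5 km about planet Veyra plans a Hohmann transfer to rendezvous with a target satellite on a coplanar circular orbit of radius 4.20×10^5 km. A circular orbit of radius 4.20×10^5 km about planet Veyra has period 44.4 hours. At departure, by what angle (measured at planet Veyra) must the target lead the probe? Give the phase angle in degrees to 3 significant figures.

φ = 82.5°

From Kepler's third law T² = 4π²r³/μ at r = 4.20×10^5 km, T = 44.4 hours = 44.4 × 3600 s = 1.5984×10^5 s: μ = 4π²r³/T² = 1.14482×10^8 km³/s².
Transfer-ellipse semi-major axis a_t = (r₁ + r₂)/2 = (1.380×10^5 + 4.200×10^5)/2 = 2.790×10^5 km.
The half-period of the transfer ellipse is t = π√(a_t³/μ) = 43270 s.
Target angular speed ω₂ = √(μ/r₂³) = 3.931×10^-5 rad/s.
Angle swept by the target during transfer: ω₂·t = 1.701 rad = 97.46°.
Arrival is 180° from departure on the ellipse, so φ = 180° − 97.46° = 82.5°.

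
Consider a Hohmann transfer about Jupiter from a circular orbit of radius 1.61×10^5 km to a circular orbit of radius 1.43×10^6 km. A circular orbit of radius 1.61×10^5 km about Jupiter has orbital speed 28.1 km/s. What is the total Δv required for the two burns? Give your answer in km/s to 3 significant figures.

From the circular-orbit relation v² = μ/r at r = 1.61×10^5 km: μ = v²r = (28.1)² × 1.61×10^5 = 1.27127×10^8 km³/s².
The Hohmann ellipse has a_t = (r₁ + r₂)/2 = 7.955×10^5 km.
At r₁ the circular-orbit speed is v₁ = √(μ/r₁) = 28.100 km/s.
On the transfer ellipse at r₁, vis-viva gives v_p = √[μ(2/r₁ − 1/a_t)] = 37.675 km/s.
First burn Δv₁ = |v_p − v₁| = 9.575 km/s.
Circular speed at r₂: v₂ = √(μ/r₂) = 9.429 km/s.
Transfer-orbit speed at r₂: v_a = √[μ(2/r₂ − 1/a_t)] = 4.242 km/s.
Second burn Δv₂ = |v₂ − v_a| = 5.187 km/s.
Total Δv = Δv₁ + Δv₂ = 14.76 km/s.

Δv = 14.8 km/s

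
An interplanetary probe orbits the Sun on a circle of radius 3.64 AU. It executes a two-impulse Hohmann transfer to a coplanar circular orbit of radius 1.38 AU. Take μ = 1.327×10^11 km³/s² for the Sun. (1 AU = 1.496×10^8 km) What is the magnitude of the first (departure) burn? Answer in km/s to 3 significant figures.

In km: r₁ = 3.64 × 1.496×10^8 = 5.44544×10^8 km; r₂ = 1.38 × 1.496×10^8 = 2.06448×10^8 km.
Semi-major axis of the transfer orbit: a_t = (5.44544×10^8 + 2.06448×10^8)/2 = 3.75496×10^8 km.
On the circular orbit at r = 5.44544×10^8 km, v_c = √(μ/r) = 15.611 km/s.
Vis-viva on the transfer ellipse at r = 5.44544×10^8 km gives v_t = √[μ(2/r − 1/a_t)] = 11.575 km/s.
Δv₁ = |v_t − v_c| = |11.575 − 15.611| = 4.036 km/s.

Δv₁ = 4.04 km/s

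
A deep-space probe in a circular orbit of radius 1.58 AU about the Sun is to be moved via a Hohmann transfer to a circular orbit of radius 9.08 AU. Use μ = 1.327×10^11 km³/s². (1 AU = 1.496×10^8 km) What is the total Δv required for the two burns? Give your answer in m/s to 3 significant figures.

In km: r₁ = 1.58 × 1.496×10^8 = 2.36368×10^8 km; r₂ = 9.08 × 1.496×10^8 = 1.358368×10^9 km.
The Hohmann ellipse has a_t = (r₁ + r₂)/2 = 7.97368×10^8 km.
Circular speed at r₁: v₁ = √(μ/r₁) = √(1.327×10^11/2.36368×10^8) = 23.69415 km/s.
On the transfer ellipse at r₁, v² = μ(2/r − 1/a) gives v_p = √[μ(2/r₁ − 1/a_t)] = 30.92576 km/s.
First burn Δv₁ = |v_p − v₁| = 7.2316 km/s.
At r₂, v₂ = √(μ/r₂) = 9.8839 km/s.
Transfer-orbit speed at r₂: v_a = √[μ(2/r₂ − 1/a_t)] = 5.3814 km/s.
Second burn Δv₂ = |v₂ − v_a| = 4.5025 km/s.
Δv = Δv₁ + Δv₂ = 7.2316 + 4.5025 = 11.73 km/s.

Δv = 11700 m/s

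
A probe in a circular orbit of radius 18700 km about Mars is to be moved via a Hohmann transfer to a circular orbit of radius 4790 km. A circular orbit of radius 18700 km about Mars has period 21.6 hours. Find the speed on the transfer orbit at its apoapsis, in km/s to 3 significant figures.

v = 0.965 km/s

From Kepler's third law T² = 4π²r³/μ at r = 18700 km, T = 21.6 hours = 21.6 × 3600 s = 77760 s: μ = 4π²r³/T² = 42694.5 km³/s².
Transfer-ellipse semi-major axis a_t = (r₁ + r₂)/2 = (18700 + 4790)/2 = 11745 km.
At apoapsis, r = 18700 km.
From the vis-viva equation, v = √[μ(2/r − 1/a_t)] = 0.9650 km/s.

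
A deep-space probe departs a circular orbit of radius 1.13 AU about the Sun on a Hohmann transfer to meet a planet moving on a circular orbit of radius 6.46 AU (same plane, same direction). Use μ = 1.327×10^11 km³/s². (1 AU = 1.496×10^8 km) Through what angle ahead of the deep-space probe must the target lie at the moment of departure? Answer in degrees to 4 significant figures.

In km: r₁ = 1.13 × 1.496×10^8 = 1.69048×10^8 km; r₂ = 6.46 × 1.496×10^8 = 9.66416×10^8 km.
Semi-major axis of the transfer orbit: a_t = (1.69048×10^8 + 9.66416×10^8)/2 = 5.67732×10^8 km.
Transfer time t = π√(a_t³/μ) = 1.16662×10^8 s.
Target angular speed ω₂ = √(μ/r₂³) = 1.21252×10^-8 rad/s.
Angle swept by the target during transfer: ω₂·t = 1.4146 rad = 81.05°.
The deep-space probe traverses 180° on the transfer ellipse, so the target must lead by 180° − 81.05° = 98.95°.

φ = 98.95°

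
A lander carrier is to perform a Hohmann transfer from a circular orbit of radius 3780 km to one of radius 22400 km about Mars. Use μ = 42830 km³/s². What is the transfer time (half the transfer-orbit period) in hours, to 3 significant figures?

t = 6.32 hours

Semi-major axis of the transfer orbit: a_t = (3780 + 22400)/2 = 13090 km.
Transfer time t = π√(a_t³/μ) = π√((13090)³ / 42830) = 22734.5 s.
Converting: 22734.5 s ÷ 3600 s/hour = 6.32 hours.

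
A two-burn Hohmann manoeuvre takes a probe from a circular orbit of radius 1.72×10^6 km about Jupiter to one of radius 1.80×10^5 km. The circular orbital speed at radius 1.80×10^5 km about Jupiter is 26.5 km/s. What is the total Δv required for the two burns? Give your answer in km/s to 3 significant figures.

Δv = 14.0 km/s

From the circular-orbit relation v² = μ/r at r = 1.80×10^5 km: μ = v²r = (26.5)² × 1.80×10^5 = 1.26405×10^8 km³/s².
Transfer-ellipse semi-major axis a_t = (r₁ + r₂)/2 = (1.720×10^6 + 1.800×10^5)/2 = 9.500×10^5 km.
Circular speed at r₁: v₁ = √(μ/r₁) = √(1.26405×10^8/1.720×10^6) = 8.573 km/s.
On the transfer ellipse at r₁, vis-viva gives v_a = √[μ(2/r₁ − 1/a_t)] = 3.732 km/s.
First burn Δv₁ = |v_a − v₁| = 4.841 km/s.
Circular speed at r₂: v₂ = √(μ/r₂) = 26.500 km/s.
Transfer-orbit speed at r₂: v_p = √[μ(2/r₂ − 1/a_t)] = 35.657 km/s.
Second burn Δv₂ = |v₂ − v_p| = 9.157 km/s.
Δv = Δv₁ + Δv₂ = 4.841 + 9.157 = 14.00 km/s.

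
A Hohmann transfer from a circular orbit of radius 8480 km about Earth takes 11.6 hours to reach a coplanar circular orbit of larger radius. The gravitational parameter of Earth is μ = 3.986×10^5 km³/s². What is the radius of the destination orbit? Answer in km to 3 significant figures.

r₂ = 74100 km

Transfer time t = 11.6 hours = 41760 s, and t = π√(a_t³/μ).
So a_t = (μ t²/π²)^(1/3) = (3.986×10^5 × (41760)² / π²)^(1/3) = 41297 km.
Since a_t = (r₁ + r₂)/2, r₂ = 2a_t − r₁ = 2×41297 − 8480 = 74114 km.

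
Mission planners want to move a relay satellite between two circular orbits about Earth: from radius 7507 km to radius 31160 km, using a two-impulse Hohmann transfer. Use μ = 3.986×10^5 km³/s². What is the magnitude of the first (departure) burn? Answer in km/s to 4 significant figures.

Δv₁ = 1.964 km/s

Transfer-ellipse semi-major axis a_t = (r₁ + r₂)/2 = (7507 + 31160)/2 = 19333.5 km.
Circular speed at r = 7507 km: v_c = √(μ/r) = 7.287 km/s.
Transfer-orbit speed at the same r (vis-viva, a = a_t): v_t = √[μ(2/r − 1/a_t)] = 9.251 km/s.
Δv₁ = |v_t − v_c| = |9.251 − 7.287| = 1.964 km/s.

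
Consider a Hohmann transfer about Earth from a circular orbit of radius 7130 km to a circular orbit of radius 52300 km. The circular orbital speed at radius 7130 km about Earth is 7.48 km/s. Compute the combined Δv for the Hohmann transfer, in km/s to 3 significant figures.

Δv = 3.85 km/s

From the circular-orbit relation v² = μ/r at r = 7130 km: μ = v²r = (7.48)² × 7130 = 3.98926×10^5 km³/s².
The Hohmann ellipse has a_t = (r₁ + r₂)/2 = 29715 km.
Circular speed at r₁: v₁ = √(μ/r₁) = √(3.98926×10^5/7130) = 7.480 km/s.
On the transfer ellipse at r₁, vis-viva gives v_p = √[μ(2/r₁ − 1/a_t)] = 9.923 km/s.
First burn Δv₁ = |v_p − v₁| = 2.443 km/s.
At r₂, v₂ = √(μ/r₂) = 2.762 km/s.
Transfer-orbit speed at r₂: v_a = √[μ(2/r₂ − 1/a_t)] = 1.353 km/s.
Second burn Δv₂ = |v₂ − v_a| = 1.409 km/s.
Total Δv = Δv₁ + Δv₂ = 3.852 km/s.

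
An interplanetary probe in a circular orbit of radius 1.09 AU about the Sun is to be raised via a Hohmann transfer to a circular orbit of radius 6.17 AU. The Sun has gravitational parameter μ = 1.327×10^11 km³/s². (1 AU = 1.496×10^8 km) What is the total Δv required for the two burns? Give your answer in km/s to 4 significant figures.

Δv = 14.08 km/s

In km: r₁ = 1.09 × 1.496×10^8 = 1.63064×10^8 km; r₂ = 6.17 × 1.496×10^8 = 9.23032×10^8 km.
Semi-major axis of the transfer orbit: a_t = (1.63064×10^8 + 9.23032×10^8)/2 = 5.43048×10^8 km.
Circular speed at r₁: v₁ = √(μ/r₁) = √(1.327×10^11/1.63064×10^8) = 28.527021 km/s.
Transfer-orbit speed at r₁ (v² = μ(2/r − 1/a)): v_p = √[μ(2/r₁ − 1/a_t)] = 37.191670 km/s.
First burn Δv₁ = |v_p − v₁| = 8.6646 km/s.
At r₂, v₂ = √(μ/r₂) = 11.9902 km/s.
Transfer-orbit speed at r₂: v_a = √[μ(2/r₂ − 1/a_t)] = 6.57033 km/s.
Second burn Δv₂ = |v₂ − v_a| = 5.4199 km/s.
Δv = Δv₁ + Δv₂ = 8.6646 + 5.4199 = 14.08 km/s.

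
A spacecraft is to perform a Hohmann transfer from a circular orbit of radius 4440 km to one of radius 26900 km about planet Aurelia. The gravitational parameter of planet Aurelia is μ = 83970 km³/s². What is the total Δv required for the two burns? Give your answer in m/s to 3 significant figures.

The Hohmann ellipse has a_t = (r₁ + r₂)/2 = 15670 km.
Circular speed at r₁: v₁ = √(μ/r₁) = √(83970/4440) = 4.349 km/s.
Transfer-orbit speed at r₁ (vis-viva): v_p = √[μ(2/r₁ − 1/a_t)] = 5.698 km/s.
First burn Δv₁ = |v_p − v₁| = 1.349 km/s.
At r₂, v₂ = √(μ/r₂) = 1.7668 km/s.
Transfer-orbit speed at r₂: v_a = √[μ(2/r₂ − 1/a_t)] = 0.94047 km/s.
Second burn Δv₂ = |v₂ − v_a| = 0.8263 km/s.
Total Δv = Δv₁ + Δv₂ = 2.175 km/s.

Δv = 2180 m/s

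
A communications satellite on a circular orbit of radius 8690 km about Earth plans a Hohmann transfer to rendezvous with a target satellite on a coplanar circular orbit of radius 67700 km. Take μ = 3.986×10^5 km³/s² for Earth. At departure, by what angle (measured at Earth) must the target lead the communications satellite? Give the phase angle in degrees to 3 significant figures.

φ = 104°

Semi-major axis of the transfer orbit: a_t = (8690 + 67700)/2 = 38195 km.
The half-period of the transfer ellipse is t = π√(a_t³/μ) = 37144 s.
Target angular speed ω₂ = √(μ/r₂³) = 3.5841×10^-5 rad/s.
Angle swept by the target during transfer: ω₂·t = 1.3313 rad = 76.28°.
Arrival is 180° from departure on the ellipse, so φ = 180° − 76.28° = 104°.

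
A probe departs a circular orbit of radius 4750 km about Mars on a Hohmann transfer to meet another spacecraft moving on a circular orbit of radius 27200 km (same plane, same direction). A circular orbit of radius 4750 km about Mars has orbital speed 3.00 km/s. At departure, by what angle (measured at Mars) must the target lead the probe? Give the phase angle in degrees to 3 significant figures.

From the circular-orbit relation v² = μ/r at r = 4750 km: μ = v²r = (3.00)² × 4750 = 42750.0 km³/s².
Transfer-ellipse semi-major axis a_t = (r₁ + r₂)/2 = (4750 + 27200)/2 = 15975 km.
Transfer time t = π√(a_t³/μ) = 30680 s.
Target angular speed ω₂ = √(μ/r₂³) = 4.609×10^-5 rad/s.
Angle swept by the target during transfer: ω₂·t = 1.414 rad = 81.02°.
Arrival is 180° from departure on the ellipse, so φ = 180° − 81.02° = 99.0°.

φ = 99.0°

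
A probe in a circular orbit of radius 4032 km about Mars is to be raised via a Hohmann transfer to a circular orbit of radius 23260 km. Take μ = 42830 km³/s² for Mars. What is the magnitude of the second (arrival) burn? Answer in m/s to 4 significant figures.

The Hohmann ellipse has a_t = (r₁ + r₂)/2 = 13646 km.
On the circular orbit at r = 23260 km, v_c = √(μ/r) = 1.357 km/s.
Transfer-orbit speed at the same r (vis-viva, a = a_t): v_t = √[μ(2/r − 1/a_t)] = 0.7376 km/s.
Δv₂ = |v_t − v_c| = |0.7376 − 1.357| = 0.6194 km/s.

Δv₂ = 619.4 m/s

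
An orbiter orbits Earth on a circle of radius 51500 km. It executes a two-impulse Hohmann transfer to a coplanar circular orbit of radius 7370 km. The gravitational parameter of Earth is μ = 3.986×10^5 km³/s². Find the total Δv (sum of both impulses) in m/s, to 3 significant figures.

Semi-major axis of the transfer orbit: a_t = (51500 + 7370)/2 = 29435 km.
Circular speed at r₁: v₁ = √(μ/r₁) = √(3.986×10^5/51500) = 2.782 km/s.
Transfer-orbit speed at r₁ (vis-viva equation): v_a = √[μ(2/r₁ − 1/a_t)] = 1.392 km/s.
First burn Δv₁ = |v_a − v₁| = 1.390 km/s.
Circular speed at r₂: v₂ = √(μ/r₂) = 7.3542 km/s.
Transfer-orbit speed at r₂: v_p = √[μ(2/r₂ − 1/a_t)] = 9.7276 km/s.
Second burn Δv₂ = |v₂ − v_p| = 2.373 km/s.
Δv = Δv₁ + Δv₂ = 1.390 + 2.373 = 3.763 km/s.

Δv = 3760 m/s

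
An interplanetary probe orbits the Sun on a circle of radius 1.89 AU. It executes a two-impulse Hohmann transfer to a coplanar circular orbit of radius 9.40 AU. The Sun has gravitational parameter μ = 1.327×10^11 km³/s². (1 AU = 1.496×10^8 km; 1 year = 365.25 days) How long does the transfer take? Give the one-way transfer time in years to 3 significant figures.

t = 6.71 years

In km: r₁ = 1.89 × 1.496×10^8 = 2.82744×10^8 km; r₂ = 9.40 × 1.496×10^8 = 1.40624×10^9 km.
The Hohmann ellipse has a_t = (r₁ + r₂)/2 = 8.44492×10^8 km.
By Kepler's third law the transfer-orbit period is T = 2π√(a_t³/μ), so t = T/2 = 2.116×10^8 s.
Converting: 2.116×10^8 s ÷ 3.15576×10^7 s/year (365.25 × 86400) = 6.71 years.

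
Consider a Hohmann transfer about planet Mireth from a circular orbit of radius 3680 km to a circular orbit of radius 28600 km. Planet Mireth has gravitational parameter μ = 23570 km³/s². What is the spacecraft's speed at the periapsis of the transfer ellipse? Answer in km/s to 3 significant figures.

Transfer-ellipse semi-major axis a_t = (r₁ + r₂)/2 = (3680 + 28600)/2 = 16140 km.
At periapsis, r = 3680 km.
Applying v² = μ(2/r − 1/a_t): v = 3.369 km/s.

v = 3.37 km/s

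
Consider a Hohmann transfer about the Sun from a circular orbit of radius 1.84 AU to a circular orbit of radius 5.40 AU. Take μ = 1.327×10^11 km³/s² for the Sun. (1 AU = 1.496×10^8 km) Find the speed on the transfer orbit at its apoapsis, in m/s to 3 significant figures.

In km: r₁ = 1.84 × 1.496×10^8 = 2.75264×10^8 km; r₂ = 5.40 × 1.496×10^8 = 8.0784×10^8 km.
The Hohmann ellipse has a_t = (r₁ + r₂)/2 = 5.41552×10^8 km.
The apoapsis of the transfer ellipse is at r = 8.0784×10^8 km.
Vis-viva: v = √[μ(2/r − 1/a_t)] = √[1.327×10^11 × (2/8.0784×10^8 − 1/5.41552×10^8)] = 9.138 km/s.

v = 9140 m/s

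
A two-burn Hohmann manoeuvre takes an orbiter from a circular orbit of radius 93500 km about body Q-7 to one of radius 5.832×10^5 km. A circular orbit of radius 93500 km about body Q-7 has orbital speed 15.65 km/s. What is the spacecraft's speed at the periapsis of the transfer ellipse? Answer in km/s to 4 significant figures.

From the circular-orbit relation v² = μ/r at r = 93500 km: μ = v²r = (15.65)² × 93500 = 2.29003×10^7 km³/s².
The Hohmann ellipse has a_t = (r₁ + r₂)/2 = 3.3835×10^5 km.
At periapsis, r = 93500 km.
Applying v² = μ(2/r − 1/a_t): v = 20.55 km/s.

v = 20.55 km/s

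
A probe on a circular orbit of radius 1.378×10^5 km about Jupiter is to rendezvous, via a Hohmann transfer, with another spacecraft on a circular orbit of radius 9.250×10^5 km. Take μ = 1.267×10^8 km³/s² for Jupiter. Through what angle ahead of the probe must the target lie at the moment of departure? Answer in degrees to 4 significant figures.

The Hohmann ellipse has a_t = (r₁ + r₂)/2 = 5.314×10^5 km.
Transfer time t = π√(a_t³/μ) = 1.0812×10^5 s.
The target's mean motion on its circular orbit is ω₂ = √(μ/r₂³) = 1.2652×10^-5 rad/s.
Angle swept by the target during transfer: ω₂·t = 1.368 rad = 78.38°.
The probe traverses 180° on the transfer ellipse, so the target must lead by 180° − 78.38° = 101.6°.

φ = 101.6°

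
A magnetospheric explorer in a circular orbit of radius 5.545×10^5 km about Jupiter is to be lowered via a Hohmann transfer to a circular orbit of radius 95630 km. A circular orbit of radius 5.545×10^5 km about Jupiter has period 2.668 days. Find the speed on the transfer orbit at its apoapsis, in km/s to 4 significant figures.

v = 8.198 km/s

From Kepler's third law T² = 4π²r³/μ at r = 5.545×10^5 km, T = 2.668 days = 2.668 × 86400 s = 2.305152×10^5 s: μ = 4π²r³/T² = 1.26668×10^8 km³/s².
Semi-major axis of the transfer orbit: a_t = (5.545×10^5 + 95630)/2 = 3.25065×10^5 km.
The apoapsis of the transfer ellipse is at r = 5.545×10^5 km.
From the vis-viva equation, v = √[μ(2/r − 1/a_t)] = 8.198 km/s.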